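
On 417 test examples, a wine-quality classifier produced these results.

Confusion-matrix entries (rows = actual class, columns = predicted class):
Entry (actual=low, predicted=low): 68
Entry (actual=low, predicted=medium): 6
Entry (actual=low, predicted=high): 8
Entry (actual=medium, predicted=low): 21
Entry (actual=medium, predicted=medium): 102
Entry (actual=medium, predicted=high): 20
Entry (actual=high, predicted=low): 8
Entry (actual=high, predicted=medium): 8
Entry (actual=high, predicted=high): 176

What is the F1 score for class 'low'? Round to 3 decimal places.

F1 score = 2·TP/(2·TP+FP+FN).
low: TP=68, FP=21+8=29, FN=6+8=14 → 136/179 = 0.7598

0.760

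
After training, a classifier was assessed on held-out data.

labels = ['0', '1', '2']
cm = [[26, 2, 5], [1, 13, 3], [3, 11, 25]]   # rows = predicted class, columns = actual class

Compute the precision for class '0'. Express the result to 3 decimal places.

0.788

Treat '0' as positive and all other classes as negative.
precision = TP/(TP+FP).
0: TP=26, FP=2+5=7 → 26/33 = 0.7879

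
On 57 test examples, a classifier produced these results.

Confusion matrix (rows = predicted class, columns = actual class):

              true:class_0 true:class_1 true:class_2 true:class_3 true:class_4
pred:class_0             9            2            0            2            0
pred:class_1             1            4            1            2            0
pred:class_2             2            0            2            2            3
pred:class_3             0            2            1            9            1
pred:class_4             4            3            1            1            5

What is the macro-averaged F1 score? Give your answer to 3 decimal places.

Per-class F1 score (2·TP/(2·TP+FP+FN)):
  class_0: TP=9, FP=2+0+2+0=4, FN=1+2+0+4=7 → 18/29 = 0.6207
  class_1: TP=4, FP=1+1+2+0=4, FN=2+0+2+3=7 → 8/19 = 0.4211
  class_2: TP=2, FP=2+0+2+3=7, FN=0+1+1+1=3 → 4/14 = 0.2857
  class_3: TP=9, FP=0+2+1+1=4, FN=2+2+2+1=7 → 18/29 = 0.6207
  class_4: TP=5, FP=4+3+1+1=9, FN=0+0+3+1=4 → 10/23 = 0.4348
Macro-F1 score = mean = (0.6207 + 0.4211 + 0.2857 + 0.6207 + 0.4348) / 5 = 0.477

0.477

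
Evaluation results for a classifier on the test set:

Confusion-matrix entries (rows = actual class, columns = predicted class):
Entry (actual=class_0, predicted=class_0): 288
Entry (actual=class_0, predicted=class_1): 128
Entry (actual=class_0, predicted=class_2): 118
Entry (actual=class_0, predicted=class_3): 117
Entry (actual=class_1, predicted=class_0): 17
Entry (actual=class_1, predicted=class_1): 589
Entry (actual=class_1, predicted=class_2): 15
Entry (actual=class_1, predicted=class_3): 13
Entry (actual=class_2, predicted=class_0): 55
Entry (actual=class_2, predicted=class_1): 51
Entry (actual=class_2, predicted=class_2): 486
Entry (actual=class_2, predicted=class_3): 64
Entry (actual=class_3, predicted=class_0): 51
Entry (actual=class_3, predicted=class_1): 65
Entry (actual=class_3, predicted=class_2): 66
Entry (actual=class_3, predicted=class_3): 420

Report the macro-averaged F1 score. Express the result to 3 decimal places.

Per-class F1 score (2·TP/(2·TP+FP+FN)):
  class_0: TP=288, FP=17+55+51=123, FN=128+118+117=363 → 576/1062 = 0.5424
  class_1: TP=589, FP=128+51+65=244, FN=17+15+13=45 → 1178/1467 = 0.8030
  class_2: TP=486, FP=118+15+66=199, FN=55+51+64=170 → 972/1341 = 0.7248
  class_3: TP=420, FP=117+13+64=194, FN=51+65+66=182 → 840/1216 = 0.6908
Macro-F1 score = mean = (0.5424 + 0.8030 + 0.7248 + 0.6908) / 4 = 0.690

0.690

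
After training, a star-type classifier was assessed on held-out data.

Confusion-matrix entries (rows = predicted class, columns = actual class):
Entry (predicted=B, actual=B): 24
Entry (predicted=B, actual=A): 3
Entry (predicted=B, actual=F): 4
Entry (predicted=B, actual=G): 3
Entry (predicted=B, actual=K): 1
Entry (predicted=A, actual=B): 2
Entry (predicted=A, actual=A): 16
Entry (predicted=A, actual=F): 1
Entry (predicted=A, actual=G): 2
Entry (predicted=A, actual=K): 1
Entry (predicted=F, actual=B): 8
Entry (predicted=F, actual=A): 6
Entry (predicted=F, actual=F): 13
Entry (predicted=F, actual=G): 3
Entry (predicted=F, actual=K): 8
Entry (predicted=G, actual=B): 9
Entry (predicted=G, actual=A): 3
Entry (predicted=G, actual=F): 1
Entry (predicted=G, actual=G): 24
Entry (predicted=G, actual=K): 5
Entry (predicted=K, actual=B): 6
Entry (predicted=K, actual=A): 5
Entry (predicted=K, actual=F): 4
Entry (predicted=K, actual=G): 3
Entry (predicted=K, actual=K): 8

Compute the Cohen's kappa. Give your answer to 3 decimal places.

0.400

Observed agreement pₒ = trace/N = 85/163 = 0.5215
Expected agreement pₑ = Σ (rowᵢ·colᵢ)/N² = (49·35 + 33·22 + 23·38 + 35·42 + 23·26)/163² = 0.2026
κ = (pₒ − pₑ)/(1 − pₑ) = (0.5215 − 0.2026)/(1 − 0.2026) = 0.400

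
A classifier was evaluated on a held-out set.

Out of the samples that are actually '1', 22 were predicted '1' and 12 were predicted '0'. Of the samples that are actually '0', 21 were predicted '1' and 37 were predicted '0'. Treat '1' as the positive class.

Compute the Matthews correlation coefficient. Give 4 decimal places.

MCC = (TP·TN − FP·FN) / √((TP+FP)(TP+FN)(TN+FP)(TN+FN))
Numerator = 22·37 − 21·12 = 562
Denominator = √(43·34·58·49) = √4155004 = 2038.3827
MCC = 562 / 2038.3827 = 0.2757

0.2757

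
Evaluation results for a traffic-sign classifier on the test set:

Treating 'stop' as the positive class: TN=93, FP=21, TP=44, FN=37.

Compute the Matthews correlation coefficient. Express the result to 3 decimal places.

0.375

MCC = (TP·TN − FP·FN) / √((TP+FP)(TP+FN)(TN+FP)(TN+FN))
Numerator = 44·93 − 21·37 = 3315
Denominator = √(65·81·114·130) = √78027300 = 8833.3063
MCC = 3315 / 8833.3063 = 0.375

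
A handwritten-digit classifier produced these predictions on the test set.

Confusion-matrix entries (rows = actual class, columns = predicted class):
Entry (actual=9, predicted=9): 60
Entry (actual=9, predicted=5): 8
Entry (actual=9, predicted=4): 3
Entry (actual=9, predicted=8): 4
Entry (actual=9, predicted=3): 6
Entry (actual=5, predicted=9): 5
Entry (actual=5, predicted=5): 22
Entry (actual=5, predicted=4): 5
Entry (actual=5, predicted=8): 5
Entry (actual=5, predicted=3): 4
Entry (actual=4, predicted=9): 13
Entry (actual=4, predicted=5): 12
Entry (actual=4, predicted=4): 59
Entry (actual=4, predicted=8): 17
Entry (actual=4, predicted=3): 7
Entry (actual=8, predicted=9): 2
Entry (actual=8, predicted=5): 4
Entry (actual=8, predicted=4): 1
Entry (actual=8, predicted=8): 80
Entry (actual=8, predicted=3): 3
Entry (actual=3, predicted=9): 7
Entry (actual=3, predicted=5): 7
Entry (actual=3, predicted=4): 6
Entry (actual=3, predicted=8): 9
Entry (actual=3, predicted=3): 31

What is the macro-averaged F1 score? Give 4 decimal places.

Per-class F1 score (2·TP/(2·TP+FP+FN)):
  9: TP=60, FP=5+13+2+7=27, FN=8+3+4+6=21 → 120/168 = 0.71429
  5: TP=22, FP=8+12+4+7=31, FN=5+5+5+4=19 → 44/94 = 0.46809
  4: TP=59, FP=3+5+1+6=15, FN=13+12+17+7=49 → 118/182 = 0.64835
  8: TP=80, FP=4+5+17+9=35, FN=2+4+1+3=10 → 160/205 = 0.78049
  3: TP=31, FP=6+4+7+3=20, FN=7+7+6+9=29 → 62/111 = 0.55856
Macro-F1 score = mean = (0.71429 + 0.46809 + 0.64835 + 0.78049 + 0.55856) / 5 = 0.6340

0.6340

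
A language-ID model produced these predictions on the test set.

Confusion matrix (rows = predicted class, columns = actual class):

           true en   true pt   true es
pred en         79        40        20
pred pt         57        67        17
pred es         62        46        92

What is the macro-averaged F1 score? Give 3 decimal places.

0.495

Per-class F1 score (2·TP/(2·TP+FP+FN)):
  en: TP=79, FP=40+20=60, FN=57+62=119 → 158/337 = 0.4688
  pt: TP=67, FP=57+17=74, FN=40+46=86 → 134/294 = 0.4558
  es: TP=92, FP=62+46=108, FN=20+17=37 → 184/329 = 0.5593
Macro-F1 score = mean = (0.4688 + 0.4558 + 0.5593) / 3 = 0.495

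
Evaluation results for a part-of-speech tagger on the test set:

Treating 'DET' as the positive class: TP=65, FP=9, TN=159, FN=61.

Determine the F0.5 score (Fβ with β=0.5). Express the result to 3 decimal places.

0.770

Fβ = (1+β²)·TP / ((1+β²)·TP + β²·FN + FP), with β²=1/4
= 1.25·65 / (1.25·65 + 0.25·61 + 9) = 0.770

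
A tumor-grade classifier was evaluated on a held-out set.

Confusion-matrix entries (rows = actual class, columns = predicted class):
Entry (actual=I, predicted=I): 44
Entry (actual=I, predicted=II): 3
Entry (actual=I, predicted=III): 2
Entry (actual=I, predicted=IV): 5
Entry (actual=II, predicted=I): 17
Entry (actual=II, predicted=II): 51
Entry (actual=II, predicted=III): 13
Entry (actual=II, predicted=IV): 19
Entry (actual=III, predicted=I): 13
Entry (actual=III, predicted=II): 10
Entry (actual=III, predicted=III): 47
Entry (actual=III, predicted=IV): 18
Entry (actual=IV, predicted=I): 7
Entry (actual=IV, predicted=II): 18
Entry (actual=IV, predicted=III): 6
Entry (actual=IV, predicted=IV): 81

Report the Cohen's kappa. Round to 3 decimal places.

Observed agreement pₒ = trace/N = 223/354 = 0.6299
Expected agreement pₑ = Σ (rowᵢ·colᵢ)/N² = (54·81 + 100·82 + 88·68 + 112·123)/354² = 0.2580
κ = (pₒ − pₑ)/(1 − pₑ) = (0.6299 − 0.2580)/(1 − 0.2580) = 0.501

0.501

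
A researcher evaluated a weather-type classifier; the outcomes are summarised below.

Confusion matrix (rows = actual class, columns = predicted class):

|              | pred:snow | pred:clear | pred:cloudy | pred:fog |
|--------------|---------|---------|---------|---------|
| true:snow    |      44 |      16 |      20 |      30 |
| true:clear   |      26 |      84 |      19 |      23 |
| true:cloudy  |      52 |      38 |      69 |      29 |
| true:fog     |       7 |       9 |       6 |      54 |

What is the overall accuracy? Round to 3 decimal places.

0.477

Accuracy = trace / total = (44+84+69+54=251) / 526 = 251/526 = 0.477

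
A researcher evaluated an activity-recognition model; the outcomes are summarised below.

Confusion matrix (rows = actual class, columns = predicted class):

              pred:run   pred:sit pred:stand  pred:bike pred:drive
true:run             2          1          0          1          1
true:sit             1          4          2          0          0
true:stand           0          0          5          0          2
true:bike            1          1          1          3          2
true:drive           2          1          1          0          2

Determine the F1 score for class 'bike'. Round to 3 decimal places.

One-vs-rest for 'bike': TP = diagonal; FP = other classes predicted 'bike'; FN = 'bike' predicted as other.
F1 score = 2·TP/(2·TP+FP+FN).
bike: TP=3, FP=1+0+0+0=1, FN=1+1+1+2=5 → 6/12 = 0.5000

0.500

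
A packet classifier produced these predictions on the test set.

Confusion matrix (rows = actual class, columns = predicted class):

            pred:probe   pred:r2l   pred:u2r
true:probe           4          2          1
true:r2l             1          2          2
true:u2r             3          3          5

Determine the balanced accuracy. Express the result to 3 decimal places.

Balanced accuracy = mean of per-class recall.
  probe: recall = 4/7 = 0.5714
  r2l: recall = 2/5 = 0.4000
  u2r: recall = 5/11 = 0.4545
Mean = (0.5714 + 0.4000 + 0.4545) / 3 = 0.475

0.475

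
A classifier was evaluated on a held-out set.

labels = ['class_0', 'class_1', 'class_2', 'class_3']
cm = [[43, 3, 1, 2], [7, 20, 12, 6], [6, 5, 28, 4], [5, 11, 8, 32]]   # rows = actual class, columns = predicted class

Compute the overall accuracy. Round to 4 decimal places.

0.6373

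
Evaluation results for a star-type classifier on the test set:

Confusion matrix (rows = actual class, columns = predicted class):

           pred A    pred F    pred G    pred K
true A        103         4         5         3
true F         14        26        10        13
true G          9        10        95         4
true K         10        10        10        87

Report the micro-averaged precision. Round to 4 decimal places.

0.7530

Micro-averaging pools counts across classes: ΣTP=311, ΣFP=102, ΣFN=102.
Micro-precision = TP/(TP+FP) on pooled counts = 0.7530 (equals overall accuracy in single-label multiclass).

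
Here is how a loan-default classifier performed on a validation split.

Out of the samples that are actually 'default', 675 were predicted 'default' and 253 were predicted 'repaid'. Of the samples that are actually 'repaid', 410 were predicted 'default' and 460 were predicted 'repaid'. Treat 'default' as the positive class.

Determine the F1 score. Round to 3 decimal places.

0.671

Precision = TP/(TP+FP) = 675/1085 = 0.6221
Recall = TP/(TP+FN) = 675/928 = 0.7274
F1 = 2·TP/(2·TP+FP+FN) = 1350/2013 = 0.671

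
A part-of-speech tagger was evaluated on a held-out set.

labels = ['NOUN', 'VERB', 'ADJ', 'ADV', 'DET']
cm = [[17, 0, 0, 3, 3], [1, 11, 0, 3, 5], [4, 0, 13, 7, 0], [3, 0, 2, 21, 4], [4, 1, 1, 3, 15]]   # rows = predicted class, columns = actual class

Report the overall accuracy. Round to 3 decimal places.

Accuracy = trace / total = (17+11+13+21+15=77) / 121 = 77/121 = 0.636

0.636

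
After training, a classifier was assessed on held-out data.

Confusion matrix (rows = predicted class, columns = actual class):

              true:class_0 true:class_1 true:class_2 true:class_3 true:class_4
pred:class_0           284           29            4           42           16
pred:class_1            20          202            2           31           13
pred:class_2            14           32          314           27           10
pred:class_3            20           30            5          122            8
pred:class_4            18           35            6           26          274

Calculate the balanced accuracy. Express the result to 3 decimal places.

Balanced accuracy = mean of per-class recall.
  class_0: recall = 284/356 = 0.7978
  class_1: recall = 202/328 = 0.6159
  class_2: recall = 314/331 = 0.9486
  class_3: recall = 122/248 = 0.4919
  class_4: recall = 274/321 = 0.8536
Mean = (0.7978 + 0.6159 + 0.9486 + 0.4919 + 0.8536) / 5 = 0.742

0.742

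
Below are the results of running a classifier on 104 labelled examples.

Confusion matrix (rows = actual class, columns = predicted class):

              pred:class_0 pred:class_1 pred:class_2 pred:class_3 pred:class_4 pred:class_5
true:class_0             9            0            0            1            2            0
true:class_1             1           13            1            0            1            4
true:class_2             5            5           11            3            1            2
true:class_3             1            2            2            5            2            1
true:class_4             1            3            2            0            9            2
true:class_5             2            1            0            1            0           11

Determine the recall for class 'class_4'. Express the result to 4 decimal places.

0.5294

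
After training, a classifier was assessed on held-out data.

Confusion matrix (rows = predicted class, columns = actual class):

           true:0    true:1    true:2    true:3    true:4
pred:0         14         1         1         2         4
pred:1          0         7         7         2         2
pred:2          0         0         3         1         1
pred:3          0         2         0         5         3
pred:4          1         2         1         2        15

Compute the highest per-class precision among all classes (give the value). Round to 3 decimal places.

0.714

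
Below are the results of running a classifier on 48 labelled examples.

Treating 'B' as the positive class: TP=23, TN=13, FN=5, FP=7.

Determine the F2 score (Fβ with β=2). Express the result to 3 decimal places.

0.810

Fβ = (1+β²)·TP / ((1+β²)·TP + β²·FN + FP), with β²=4
= 5·23 / (5·23 + 4·5 + 7) = 0.810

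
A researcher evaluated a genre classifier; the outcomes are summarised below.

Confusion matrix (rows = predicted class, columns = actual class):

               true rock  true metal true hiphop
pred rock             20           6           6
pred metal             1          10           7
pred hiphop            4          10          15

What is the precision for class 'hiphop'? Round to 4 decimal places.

0.5172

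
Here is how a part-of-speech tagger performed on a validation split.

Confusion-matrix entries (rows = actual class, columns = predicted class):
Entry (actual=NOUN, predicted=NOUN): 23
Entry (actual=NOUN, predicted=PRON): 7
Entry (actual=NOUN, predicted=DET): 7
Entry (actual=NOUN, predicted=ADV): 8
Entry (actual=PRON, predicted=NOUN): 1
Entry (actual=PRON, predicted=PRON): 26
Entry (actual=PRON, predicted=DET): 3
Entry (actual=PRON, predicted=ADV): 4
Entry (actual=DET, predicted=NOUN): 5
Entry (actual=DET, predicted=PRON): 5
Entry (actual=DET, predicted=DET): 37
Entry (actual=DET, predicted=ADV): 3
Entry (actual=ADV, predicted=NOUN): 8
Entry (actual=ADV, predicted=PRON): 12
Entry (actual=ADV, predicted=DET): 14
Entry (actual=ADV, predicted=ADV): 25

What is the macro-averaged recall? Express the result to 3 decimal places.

0.610

Per-class recall (TP/(TP+FN)):
  NOUN: TP=23, FN=7+7+8=22 → 23/45 = 0.5111
  PRON: TP=26, FN=1+3+4=8 → 26/34 = 0.7647
  DET: TP=37, FN=5+5+3=13 → 37/50 = 0.7400
  ADV: TP=25, FN=8+12+14=34 → 25/59 = 0.4237
Macro-recall = mean = (0.5111 + 0.7647 + 0.7400 + 0.4237) / 4 = 0.610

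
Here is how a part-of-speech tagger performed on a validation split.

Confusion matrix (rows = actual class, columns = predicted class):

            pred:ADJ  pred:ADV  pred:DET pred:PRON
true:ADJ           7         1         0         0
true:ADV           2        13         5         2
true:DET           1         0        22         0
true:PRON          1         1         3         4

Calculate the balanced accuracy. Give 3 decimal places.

0.717

Balanced accuracy = mean of per-class recall.
  ADJ: recall = 7/8 = 0.8750
  ADV: recall = 13/22 = 0.5909
  DET: recall = 22/23 = 0.9565
  PRON: recall = 4/9 = 0.4444
Mean = (0.8750 + 0.5909 + 0.9565 + 0.4444) / 4 = 0.717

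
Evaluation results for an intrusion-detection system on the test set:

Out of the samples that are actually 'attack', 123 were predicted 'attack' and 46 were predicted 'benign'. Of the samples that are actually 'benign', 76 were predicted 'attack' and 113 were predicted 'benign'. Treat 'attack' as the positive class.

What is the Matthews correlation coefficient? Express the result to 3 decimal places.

MCC = (TP·TN − FP·FN) / √((TP+FP)(TP+FN)(TN+FP)(TN+FN))
Numerator = 123·113 − 76·46 = 10403
Denominator = √(199·169·189·159) = √1010645181 = 31790.6461
MCC = 10403 / 31790.6461 = 0.327

0.327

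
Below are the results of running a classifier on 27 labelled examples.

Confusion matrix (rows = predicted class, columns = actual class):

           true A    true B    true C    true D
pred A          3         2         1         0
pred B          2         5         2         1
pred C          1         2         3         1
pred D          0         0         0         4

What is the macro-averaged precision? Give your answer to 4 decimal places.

0.6071

Per-class precision (TP/(TP+FP)):
  A: TP=3, FP=2+1+0=3 → 3/6 = 0.50000
  B: TP=5, FP=2+2+1=5 → 5/10 = 0.50000
  C: TP=3, FP=1+2+1=4 → 3/7 = 0.42857
  D: TP=4, FP=0+0+0=0 → 4/4 = 1.00000
Macro-precision = mean = (0.50000 + 0.50000 + 0.42857 + 1.00000) / 4 = 0.6071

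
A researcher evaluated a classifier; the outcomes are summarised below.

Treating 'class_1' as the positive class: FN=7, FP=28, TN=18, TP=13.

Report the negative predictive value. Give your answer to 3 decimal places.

NPV = TN/(TN+FN) = 18/(18+7) = 0.720

0.720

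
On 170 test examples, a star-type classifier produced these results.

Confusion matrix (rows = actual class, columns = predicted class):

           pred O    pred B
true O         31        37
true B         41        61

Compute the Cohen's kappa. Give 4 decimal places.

0.0534

Observed agreement pₒ = trace/N = 92/170 = 0.54118
Expected agreement pₑ = Σ (rowᵢ·colᵢ)/N² = (68·72 + 102·98)/170² = 0.51529
κ = (pₒ − pₑ)/(1 − pₑ) = (0.54118 − 0.51529)/(1 − 0.51529) = 0.0534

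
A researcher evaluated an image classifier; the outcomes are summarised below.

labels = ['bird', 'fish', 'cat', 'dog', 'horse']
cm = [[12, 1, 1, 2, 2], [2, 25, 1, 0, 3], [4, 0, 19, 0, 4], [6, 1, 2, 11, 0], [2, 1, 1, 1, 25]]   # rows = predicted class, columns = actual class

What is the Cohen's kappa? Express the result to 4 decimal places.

0.6598

Observed agreement pₒ = trace/N = 92/126 = 0.73016
Expected agreement pₑ = Σ (rowᵢ·colᵢ)/N² = (26·18 + 28·31 + 24·27 + 14·20 + 34·30)/126² = 0.20685
κ = (pₒ − pₑ)/(1 − pₑ) = (0.73016 − 0.20685)/(1 − 0.20685) = 0.6598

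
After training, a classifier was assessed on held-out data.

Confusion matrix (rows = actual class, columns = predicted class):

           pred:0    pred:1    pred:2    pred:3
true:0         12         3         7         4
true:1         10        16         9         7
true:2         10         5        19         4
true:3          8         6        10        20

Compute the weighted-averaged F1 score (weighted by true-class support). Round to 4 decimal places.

Per-class F1 score (2·TP/(2·TP+FP+FN)):
  0: TP=12, FP=10+10+8=28, FN=3+7+4=14 → 24/66 = 0.36364
  1: TP=16, FP=3+5+6=14, FN=10+9+7=26 → 32/72 = 0.44444
  2: TP=19, FP=7+9+10=26, FN=10+5+4=19 → 38/83 = 0.45783
  3: TP=20, FP=4+7+4=15, FN=8+6+10=24 → 40/79 = 0.50633
Weighted-F1 score = Σ (supportᵢ/N)·F1 scoreᵢ with N=150: (26/150)·0.36364 + (42/150)·0.44444 + (38/150)·0.45783 + (44/150)·0.50633 = 0.4520

0.4520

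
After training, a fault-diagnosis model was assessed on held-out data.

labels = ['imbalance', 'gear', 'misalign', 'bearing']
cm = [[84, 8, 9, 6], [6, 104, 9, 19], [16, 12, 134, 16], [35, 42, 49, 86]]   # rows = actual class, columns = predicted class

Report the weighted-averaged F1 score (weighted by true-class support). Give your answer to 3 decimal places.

0.630

Per-class F1 score (2·TP/(2·TP+FP+FN)):
  imbalance: TP=84, FP=6+16+35=57, FN=8+9+6=23 → 168/248 = 0.6774
  gear: TP=104, FP=8+12+42=62, FN=6+9+19=34 → 208/304 = 0.6842
  misalign: TP=134, FP=9+9+49=67, FN=16+12+16=44 → 268/379 = 0.7071
  bearing: TP=86, FP=6+19+16=41, FN=35+42+49=126 → 172/339 = 0.5074
Weighted-F1 score = Σ (supportᵢ/N)·F1 scoreᵢ with N=635: (107/635)·0.6774 + (138/635)·0.6842 + (178/635)·0.7071 + (212/635)·0.5074 = 0.630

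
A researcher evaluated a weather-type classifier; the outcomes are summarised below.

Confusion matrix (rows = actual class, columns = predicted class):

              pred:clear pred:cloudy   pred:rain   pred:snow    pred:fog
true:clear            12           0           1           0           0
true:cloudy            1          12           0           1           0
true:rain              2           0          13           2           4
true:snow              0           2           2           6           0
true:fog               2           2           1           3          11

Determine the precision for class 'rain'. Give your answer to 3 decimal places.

0.765

precision = TP/(TP+FP).
rain: TP=13, FP=1+0+2+1=4 → 13/17 = 0.7647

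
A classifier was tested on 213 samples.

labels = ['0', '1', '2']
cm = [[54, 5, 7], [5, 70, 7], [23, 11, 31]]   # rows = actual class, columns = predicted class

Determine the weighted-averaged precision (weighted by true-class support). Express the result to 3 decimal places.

0.728

Per-class precision (TP/(TP+FP)):
  0: TP=54, FP=5+23=28 → 54/82 = 0.6585
  1: TP=70, FP=5+11=16 → 70/86 = 0.8140
  2: TP=31, FP=7+7=14 → 31/45 = 0.6889
Weighted-precision = Σ (supportᵢ/N)·precisionᵢ with N=213: (66/213)·0.6585 + (82/213)·0.8140 + (65/213)·0.6889 = 0.728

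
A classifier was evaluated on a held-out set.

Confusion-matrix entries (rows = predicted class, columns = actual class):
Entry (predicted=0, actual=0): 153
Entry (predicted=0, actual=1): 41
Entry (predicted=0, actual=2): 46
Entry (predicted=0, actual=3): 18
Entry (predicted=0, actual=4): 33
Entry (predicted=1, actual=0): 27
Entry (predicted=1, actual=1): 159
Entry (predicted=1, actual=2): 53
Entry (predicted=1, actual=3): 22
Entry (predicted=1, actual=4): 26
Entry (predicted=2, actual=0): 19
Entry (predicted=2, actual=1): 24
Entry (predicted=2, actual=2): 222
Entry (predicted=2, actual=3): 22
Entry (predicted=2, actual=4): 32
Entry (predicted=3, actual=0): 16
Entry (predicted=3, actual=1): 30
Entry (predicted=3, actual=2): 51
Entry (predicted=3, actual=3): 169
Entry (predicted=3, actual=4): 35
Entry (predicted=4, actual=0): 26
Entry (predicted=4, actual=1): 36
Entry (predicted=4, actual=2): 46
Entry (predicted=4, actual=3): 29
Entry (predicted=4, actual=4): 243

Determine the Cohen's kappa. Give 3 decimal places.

0.498

Observed agreement pₒ = trace/N = 946/1578 = 0.5995
Expected agreement pₑ = Σ (rowᵢ·colᵢ)/N² = (241·291 + 290·287 + 418·319 + 260·301 + 369·380)/1578² = 0.2029
κ = (pₒ − pₑ)/(1 − pₑ) = (0.5995 − 0.2029)/(1 − 0.2029) = 0.498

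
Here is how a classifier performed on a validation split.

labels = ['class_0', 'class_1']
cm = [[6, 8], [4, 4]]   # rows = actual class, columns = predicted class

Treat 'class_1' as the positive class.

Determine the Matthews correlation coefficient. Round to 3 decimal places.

MCC = (TP·TN − FP·FN) / √((TP+FP)(TP+FN)(TN+FP)(TN+FN))
Numerator = 4·6 − 8·4 = -8
Denominator = √(12·8·14·10) = √13440 = 115.9310
MCC = -8 / 115.9310 = -0.069

-0.069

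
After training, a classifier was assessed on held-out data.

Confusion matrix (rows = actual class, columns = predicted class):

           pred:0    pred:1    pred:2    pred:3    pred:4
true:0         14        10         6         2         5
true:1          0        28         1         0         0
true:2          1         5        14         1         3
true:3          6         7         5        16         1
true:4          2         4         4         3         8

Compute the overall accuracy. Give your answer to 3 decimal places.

Accuracy = trace / total = (14+28+14+16+8=80) / 146 = 80/146 = 0.548

0.548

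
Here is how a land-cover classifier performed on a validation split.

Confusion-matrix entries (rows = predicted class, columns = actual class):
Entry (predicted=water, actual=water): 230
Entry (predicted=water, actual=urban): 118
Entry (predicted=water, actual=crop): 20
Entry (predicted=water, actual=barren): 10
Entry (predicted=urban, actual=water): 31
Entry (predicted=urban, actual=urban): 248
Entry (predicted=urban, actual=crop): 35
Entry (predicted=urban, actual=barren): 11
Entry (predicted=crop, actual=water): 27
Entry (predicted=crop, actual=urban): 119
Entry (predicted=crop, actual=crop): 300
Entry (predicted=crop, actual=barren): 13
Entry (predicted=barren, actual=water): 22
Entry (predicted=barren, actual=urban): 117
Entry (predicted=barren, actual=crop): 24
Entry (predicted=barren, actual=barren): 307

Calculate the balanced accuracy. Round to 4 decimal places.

0.7114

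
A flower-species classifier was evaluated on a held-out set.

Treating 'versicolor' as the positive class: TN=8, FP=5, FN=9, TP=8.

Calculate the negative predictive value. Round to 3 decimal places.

0.471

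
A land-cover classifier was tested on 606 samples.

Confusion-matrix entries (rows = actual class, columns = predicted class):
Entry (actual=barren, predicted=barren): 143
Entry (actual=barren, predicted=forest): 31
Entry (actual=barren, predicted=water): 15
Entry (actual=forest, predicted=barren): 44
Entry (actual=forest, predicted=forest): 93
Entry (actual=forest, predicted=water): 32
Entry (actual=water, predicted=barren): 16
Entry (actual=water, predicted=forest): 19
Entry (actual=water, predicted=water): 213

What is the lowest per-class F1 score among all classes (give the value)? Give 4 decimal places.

Per-class F1 score (2·TP/(2·TP+FP+FN)):
  barren: TP=143, FP=44+16=60, FN=31+15=46 → 286/392 = 0.72959
  forest: TP=93, FP=31+19=50, FN=44+32=76 → 186/312 = 0.59615
  water: TP=213, FP=15+32=47, FN=16+19=35 → 426/508 = 0.83858
Lowest is class 'forest' with F1 score = 0.5962.

0.5962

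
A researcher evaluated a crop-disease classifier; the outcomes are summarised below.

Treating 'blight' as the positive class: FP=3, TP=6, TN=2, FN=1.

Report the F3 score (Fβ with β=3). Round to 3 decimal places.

Fβ = (1+β²)·TP / ((1+β²)·TP + β²·FN + FP), with β²=9
= 10·6 / (10·6 + 9·1 + 3) = 0.833

0.833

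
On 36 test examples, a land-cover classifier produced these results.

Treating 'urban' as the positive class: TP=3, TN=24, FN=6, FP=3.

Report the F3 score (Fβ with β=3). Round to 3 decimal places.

0.345

Fβ = (1+β²)·TP / ((1+β²)·TP + β²·FN + FP), with β²=9
= 10·3 / (10·3 + 9·6 + 3) = 0.345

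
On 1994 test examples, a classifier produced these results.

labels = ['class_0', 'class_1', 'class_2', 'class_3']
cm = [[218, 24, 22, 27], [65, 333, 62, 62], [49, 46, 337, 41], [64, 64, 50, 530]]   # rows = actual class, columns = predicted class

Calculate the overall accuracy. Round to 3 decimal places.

0.711

Accuracy = trace / total = (218+333+337+530=1418) / 1994 = 1418/1994 = 0.711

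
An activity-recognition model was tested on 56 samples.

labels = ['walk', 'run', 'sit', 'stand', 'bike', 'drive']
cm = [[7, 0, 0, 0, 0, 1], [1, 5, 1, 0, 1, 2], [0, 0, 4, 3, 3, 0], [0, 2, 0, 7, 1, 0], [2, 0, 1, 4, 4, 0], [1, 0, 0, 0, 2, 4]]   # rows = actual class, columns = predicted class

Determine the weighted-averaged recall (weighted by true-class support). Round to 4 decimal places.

Per-class recall (TP/(TP+FN)):
  walk: TP=7, FN=0+0+0+0+1=1 → 7/8 = 0.87500
  run: TP=5, FN=1+1+0+1+2=5 → 5/10 = 0.50000
  sit: TP=4, FN=0+0+3+3+0=6 → 4/10 = 0.40000
  stand: TP=7, FN=0+2+0+1+0=3 → 7/10 = 0.70000
  bike: TP=4, FN=2+0+1+4+0=7 → 4/11 = 0.36364
  drive: TP=4, FN=1+0+0+0+2=3 → 4/7 = 0.57143
Weighted-recall = Σ (supportᵢ/N)·recallᵢ with N=56: (8/56)·0.87500 + (10/56)·0.50000 + (10/56)·0.40000 + (10/56)·0.70000 + (11/56)·0.36364 + (7/56)·0.57143 = 0.5536

0.5536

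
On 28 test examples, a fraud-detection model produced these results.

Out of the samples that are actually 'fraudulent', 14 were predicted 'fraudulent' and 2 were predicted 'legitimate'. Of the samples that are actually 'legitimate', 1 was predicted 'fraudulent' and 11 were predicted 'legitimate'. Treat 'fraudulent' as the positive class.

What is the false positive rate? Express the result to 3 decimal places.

0.083

FPR = FP/(FP+TN) = 1/(1+11) = 0.083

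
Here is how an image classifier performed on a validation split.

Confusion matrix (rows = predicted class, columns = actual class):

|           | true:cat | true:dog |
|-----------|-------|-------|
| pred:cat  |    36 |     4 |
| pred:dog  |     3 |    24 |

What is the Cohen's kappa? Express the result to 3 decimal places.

0.784

Observed agreement pₒ = trace/N = 60/67 = 0.8955
Expected agreement pₑ = Σ (rowᵢ·colᵢ)/N² = (39·40 + 28·27)/67² = 0.5159
κ = (pₒ − pₑ)/(1 − pₑ) = (0.8955 − 0.5159)/(1 − 0.5159) = 0.784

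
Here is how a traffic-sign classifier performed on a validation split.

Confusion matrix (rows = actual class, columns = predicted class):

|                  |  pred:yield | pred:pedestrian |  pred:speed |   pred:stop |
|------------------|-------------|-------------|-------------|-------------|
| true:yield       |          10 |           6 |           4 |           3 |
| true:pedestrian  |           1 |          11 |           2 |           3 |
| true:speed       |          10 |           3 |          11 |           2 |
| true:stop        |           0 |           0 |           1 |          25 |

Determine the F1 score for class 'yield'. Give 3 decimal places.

0.455

One-vs-rest for 'yield': TP = diagonal; FP = other classes predicted 'yield'; FN = 'yield' predicted as other.
F1 score = 2·TP/(2·TP+FP+FN).
yield: TP=10, FP=1+10+0=11, FN=6+4+3=13 → 20/44 = 0.4545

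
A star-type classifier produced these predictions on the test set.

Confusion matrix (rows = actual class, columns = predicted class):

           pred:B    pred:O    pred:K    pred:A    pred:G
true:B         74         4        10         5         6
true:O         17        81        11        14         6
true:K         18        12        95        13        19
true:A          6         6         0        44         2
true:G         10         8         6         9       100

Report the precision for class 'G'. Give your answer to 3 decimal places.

0.752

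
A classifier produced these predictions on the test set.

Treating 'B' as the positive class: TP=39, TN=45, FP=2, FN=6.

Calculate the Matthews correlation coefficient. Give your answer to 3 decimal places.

MCC = (TP·TN − FP·FN) / √((TP+FP)(TP+FN)(TN+FP)(TN+FN))
Numerator = 39·45 − 2·6 = 1743
Denominator = √(41·45·47·51) = √4422465 = 2102.9658
MCC = 1743 / 2102.9658 = 0.829

0.829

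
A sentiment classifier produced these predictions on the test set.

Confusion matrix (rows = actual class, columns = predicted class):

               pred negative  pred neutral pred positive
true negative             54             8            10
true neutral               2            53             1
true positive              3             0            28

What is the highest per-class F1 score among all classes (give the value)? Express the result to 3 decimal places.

Per-class F1 score (2·TP/(2·TP+FP+FN)):
  negative: TP=54, FP=2+3=5, FN=8+10=18 → 108/131 = 0.8244
  neutral: TP=53, FP=8+0=8, FN=2+1=3 → 106/117 = 0.9060
  positive: TP=28, FP=10+1=11, FN=3+0=3 → 56/70 = 0.8000
Highest is class 'neutral' with F1 score = 0.906.

0.906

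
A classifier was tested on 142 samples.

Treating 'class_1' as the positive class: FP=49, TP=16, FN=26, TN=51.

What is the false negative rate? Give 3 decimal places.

0.619

FNR = FN/(FN+TP) = 26/(26+16) = 0.619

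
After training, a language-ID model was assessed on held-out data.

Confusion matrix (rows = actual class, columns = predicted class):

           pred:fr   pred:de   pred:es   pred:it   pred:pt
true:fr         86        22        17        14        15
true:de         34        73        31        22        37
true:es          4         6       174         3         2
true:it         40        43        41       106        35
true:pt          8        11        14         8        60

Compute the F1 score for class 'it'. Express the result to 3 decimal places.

0.507

Take TP from the diagonal, FP from the rest of the 'it' prediction marginal, FN from the rest of the 'it' actual marginal.
F1 score = 2·TP/(2·TP+FP+FN).
it: TP=106, FP=14+22+3+8=47, FN=40+43+41+35=159 → 212/418 = 0.5072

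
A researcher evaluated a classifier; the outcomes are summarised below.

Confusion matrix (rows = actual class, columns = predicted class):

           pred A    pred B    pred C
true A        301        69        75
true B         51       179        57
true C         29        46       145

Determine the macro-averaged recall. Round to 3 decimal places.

0.653

Per-class recall (TP/(TP+FN)):
  A: TP=301, FN=69+75=144 → 301/445 = 0.6764
  B: TP=179, FN=51+57=108 → 179/287 = 0.6237
  C: TP=145, FN=29+46=75 → 145/220 = 0.6591
Macro-recall = mean = (0.6764 + 0.6237 + 0.6591) / 3 = 0.653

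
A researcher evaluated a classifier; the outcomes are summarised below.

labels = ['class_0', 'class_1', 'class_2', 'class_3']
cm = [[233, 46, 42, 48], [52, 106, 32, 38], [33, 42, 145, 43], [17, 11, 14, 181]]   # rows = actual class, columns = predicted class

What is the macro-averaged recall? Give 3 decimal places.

0.615

Per-class recall (TP/(TP+FN)):
  class_0: TP=233, FN=46+42+48=136 → 233/369 = 0.6314
  class_1: TP=106, FN=52+32+38=122 → 106/228 = 0.4649
  class_2: TP=145, FN=33+42+43=118 → 145/263 = 0.5513
  class_3: TP=181, FN=17+11+14=42 → 181/223 = 0.8117
Macro-recall = mean = (0.6314 + 0.4649 + 0.5513 + 0.8117) / 4 = 0.615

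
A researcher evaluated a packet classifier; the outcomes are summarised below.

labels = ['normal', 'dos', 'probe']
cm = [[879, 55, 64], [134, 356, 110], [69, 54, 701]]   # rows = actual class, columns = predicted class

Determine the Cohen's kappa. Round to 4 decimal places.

0.6891

Observed agreement pₒ = trace/N = 1936/2422 = 0.79934
Expected agreement pₑ = Σ (rowᵢ·colᵢ)/N² = (998·1082 + 600·465 + 824·875)/2422² = 0.35455
κ = (pₒ − pₑ)/(1 − pₑ) = (0.79934 − 0.35455)/(1 − 0.35455) = 0.6891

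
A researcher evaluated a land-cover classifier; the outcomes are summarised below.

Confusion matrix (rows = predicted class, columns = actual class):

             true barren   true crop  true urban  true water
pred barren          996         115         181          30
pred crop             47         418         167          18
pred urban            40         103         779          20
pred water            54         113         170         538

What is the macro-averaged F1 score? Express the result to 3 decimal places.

Per-class F1 score (2·TP/(2·TP+FP+FN)):
  barren: TP=996, FP=115+181+30=326, FN=47+40+54=141 → 1992/2459 = 0.8101
  crop: TP=418, FP=47+167+18=232, FN=115+103+113=331 → 836/1399 = 0.5976
  urban: TP=779, FP=40+103+20=163, FN=181+167+170=518 → 1558/2239 = 0.6958
  water: TP=538, FP=54+113+170=337, FN=30+18+20=68 → 1076/1481 = 0.7265
Macro-F1 score = mean = (0.8101 + 0.5976 + 0.6958 + 0.7265) / 4 = 0.708

0.708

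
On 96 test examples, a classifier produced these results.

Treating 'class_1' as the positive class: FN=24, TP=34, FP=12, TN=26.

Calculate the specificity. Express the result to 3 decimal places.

Specificity = TN/(TN+FP) = 26/(26+12) = 0.684

0.684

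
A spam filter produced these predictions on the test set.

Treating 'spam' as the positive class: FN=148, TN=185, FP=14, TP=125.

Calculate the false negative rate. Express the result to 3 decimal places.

0.542

FNR = FN/(FN+TP) = 148/(148+125) = 0.542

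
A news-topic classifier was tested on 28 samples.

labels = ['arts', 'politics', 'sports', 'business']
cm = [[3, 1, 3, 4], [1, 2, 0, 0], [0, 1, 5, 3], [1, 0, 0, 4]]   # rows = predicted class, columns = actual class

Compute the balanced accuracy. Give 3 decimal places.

Balanced accuracy = mean of per-class recall.
  arts: recall = 3/5 = 0.6000
  politics: recall = 2/4 = 0.5000
  sports: recall = 5/8 = 0.6250
  business: recall = 4/11 = 0.3636
Mean = (0.6000 + 0.5000 + 0.6250 + 0.3636) / 4 = 0.522

0.522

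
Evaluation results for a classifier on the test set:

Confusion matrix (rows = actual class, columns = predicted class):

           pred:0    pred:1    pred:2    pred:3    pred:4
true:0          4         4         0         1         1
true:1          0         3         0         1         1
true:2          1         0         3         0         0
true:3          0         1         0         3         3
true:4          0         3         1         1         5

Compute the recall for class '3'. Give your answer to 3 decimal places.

0.429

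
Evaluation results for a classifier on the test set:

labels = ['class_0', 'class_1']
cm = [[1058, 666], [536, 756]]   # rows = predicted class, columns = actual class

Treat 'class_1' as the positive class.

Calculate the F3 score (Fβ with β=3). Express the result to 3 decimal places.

0.537

Fβ = (1+β²)·TP / ((1+β²)·TP + β²·FN + FP), with β²=9
= 10·756 / (10·756 + 9·666 + 536) = 0.537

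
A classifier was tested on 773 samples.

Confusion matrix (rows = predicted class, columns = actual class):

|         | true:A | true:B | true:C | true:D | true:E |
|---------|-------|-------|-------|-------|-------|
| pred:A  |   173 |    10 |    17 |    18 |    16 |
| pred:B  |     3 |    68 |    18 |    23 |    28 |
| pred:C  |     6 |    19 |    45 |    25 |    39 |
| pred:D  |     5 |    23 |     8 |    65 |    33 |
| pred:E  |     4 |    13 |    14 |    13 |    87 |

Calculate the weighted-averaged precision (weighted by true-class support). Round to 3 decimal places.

0.575

Per-class precision (TP/(TP+FP)):
  A: TP=173, FP=10+17+18+16=61 → 173/234 = 0.7393
  B: TP=68, FP=3+18+23+28=72 → 68/140 = 0.4857
  C: TP=45, FP=6+19+25+39=89 → 45/134 = 0.3358
  D: TP=65, FP=5+23+8+33=69 → 65/134 = 0.4851
  E: TP=87, FP=4+13+14+13=44 → 87/131 = 0.6641
Weighted-precision = Σ (supportᵢ/N)·precisionᵢ with N=773: (191/773)·0.7393 + (133/773)·0.4857 + (102/773)·0.3358 + (144/773)·0.4851 + (203/773)·0.6641 = 0.575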